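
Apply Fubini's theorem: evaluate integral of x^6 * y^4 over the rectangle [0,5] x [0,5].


By Fubini's theorem, the double integral factors as a product of single integrals:
Step 1: integral_0^5 x^6 dx = [x^7/7] from 0 to 5
     = 5^7/7 = 11160.714286
Step 2: integral_0^5 y^4 dy = [y^5/5] from 0 to 5
     = 5^5/5 = 625
Step 3: Double integral = 11160.714286 * 625 = 6.975446e+06


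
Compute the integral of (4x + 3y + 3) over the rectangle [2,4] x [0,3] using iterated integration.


By Fubini, integrate in x first, then y.
Step 1: Fix y, integrate over x in [2,4]:
  integral(4x + 3y + 3, x=2..4)
  = 4*(4^2 - 2^2)/2 + (3y + 3)*(4 - 2)
  = 24 + (3y + 3)*2
  = 24 + 6y + 6
  = 30 + 6y
Step 2: Integrate over y in [0,3]:
  integral(30 + 6y, y=0..3)
  = 30*3 + 6*(3^2 - 0^2)/2
  = 90 + 27
  = 117


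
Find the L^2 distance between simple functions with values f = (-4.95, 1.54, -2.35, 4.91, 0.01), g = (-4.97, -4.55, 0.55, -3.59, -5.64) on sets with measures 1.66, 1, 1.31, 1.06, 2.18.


Step 1: Compute differences f_i - g_i:
  -4.95 - -4.97 = 0.02
  1.54 - -4.55 = 6.09
  -2.35 - 0.55 = -2.9
  4.91 - -3.59 = 8.5
  0.01 - -5.64 = 5.65
Step 2: Compute |diff|^2 * measure for each set:
  |0.02|^2 * 1.66 = 4.000000e-04 * 1.66 = 6.640000e-04
  |6.09|^2 * 1 = 37.0881 * 1 = 37.0881
  |-2.9|^2 * 1.31 = 8.41 * 1.31 = 11.0171
  |8.5|^2 * 1.06 = 72.25 * 1.06 = 76.585
  |5.65|^2 * 2.18 = 31.9225 * 2.18 = 69.59105
Step 3: Sum = 194.281914
Step 4: ||f-g||_2 = (194.281914)^(1/2) = 13.938505


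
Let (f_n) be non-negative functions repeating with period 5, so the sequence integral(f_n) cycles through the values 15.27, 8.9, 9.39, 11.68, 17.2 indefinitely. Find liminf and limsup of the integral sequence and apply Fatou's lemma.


The sequence (integral(f_n)) is periodic with period 5, repeating the values 15.27, 8.9, 9.39, 11.68, 17.2 indefinitely.
Step 1: For a periodic sequence, every tail (a_m, a_(m+1), ...) contains all 5 period values infinitely often.
Step 2: Hence inf of every tail = min of the period values = min(15.27, 8.9, 9.39, 11.68, 17.2) = 8.9.
        liminf_n integral(f_n) = sup over m of (inf of tail from m) = 8.9.
Step 3: Similarly sup of every tail = max of the period values = 17.2.
        limsup_n integral(f_n) = 17.2.
Step 4: Fatou's lemma: integral(liminf_n f_n) <= liminf_n integral(f_n) = 8.9.
        So the integral of the pointwise liminf is at most 8.9.


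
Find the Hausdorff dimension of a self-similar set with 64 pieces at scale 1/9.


For a self-similar set with N copies scaled by 1/r:
dim_H = log(N)/log(r) = log(64)/log(9)
= 4.158883/2.197225
= 1.892789


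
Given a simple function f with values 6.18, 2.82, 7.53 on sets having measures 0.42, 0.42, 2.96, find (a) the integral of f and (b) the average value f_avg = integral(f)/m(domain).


Step 1: Integral = sum(value_i * measure_i)
= 6.18*0.42 + 2.82*0.42 + 7.53*2.96
= 2.5956 + 1.1844 + 22.2888
= 26.0688
Step 2: Total measure of domain = 0.42 + 0.42 + 2.96 = 3.8
Step 3: Average value = 26.0688 / 3.8 = 6.860211


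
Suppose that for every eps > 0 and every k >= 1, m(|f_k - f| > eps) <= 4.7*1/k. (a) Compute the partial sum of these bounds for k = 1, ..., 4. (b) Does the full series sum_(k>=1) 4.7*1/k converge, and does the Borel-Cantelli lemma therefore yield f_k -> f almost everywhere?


Step 1: List the terms 4.7*1/k for k = 1 to 4:
  k=1: 4.7
  k=2: 2.35
  k=3: 1.566667
  k=4: 1.175
Step 2: Partial sum = 4.7 + 2.35 + 1.566667 + 1.175
     = 9.791667
Step 3: The full series sum_(k>=1) 4.7*1/k diverges (harmonic series, p = 1; a nonzero constant multiple of a divergent series diverges).
Step 4: The (first) Borel-Cantelli lemma requires a summable sequence of measures, so it does not apply here;
        from this bound alone no conclusion about a.e. convergence can be drawn (convergence in measure still
        gives an a.e.-convergent subsequence, but not a.e. convergence of the whole sequence).
Conclusion: series diverges; Borel-Cantelli is inconclusive about a.e. convergence of f_k.


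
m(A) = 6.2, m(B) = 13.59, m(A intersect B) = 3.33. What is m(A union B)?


By inclusion-exclusion: m(A u B) = m(A) + m(B) - m(A n B)
= 6.2 + 13.59 - 3.33
= 16.46


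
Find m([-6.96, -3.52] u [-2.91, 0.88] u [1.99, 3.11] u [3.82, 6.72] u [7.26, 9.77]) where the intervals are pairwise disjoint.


For pairwise disjoint intervals, m(union) = sum of lengths.
= (-3.52 - -6.96) + (0.88 - -2.91) + (3.11 - 1.99) + (6.72 - 3.82) + (9.77 - 7.26)
= 3.44 + 3.79 + 1.12 + 2.9 + 2.51
= 13.76


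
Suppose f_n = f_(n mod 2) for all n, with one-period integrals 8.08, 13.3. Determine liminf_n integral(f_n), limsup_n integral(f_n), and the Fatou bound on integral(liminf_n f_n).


The sequence (integral(f_n)) is periodic with period 2, repeating the values 8.08, 13.3 indefinitely.
Step 1: For a periodic sequence, every tail (a_m, a_(m+1), ...) contains all 2 period values infinitely often.
Step 2: Hence inf of every tail = min of the period values = min(8.08, 13.3) = 8.08.
        liminf_n integral(f_n) = sup over m of (inf of tail from m) = 8.08.
Step 3: Similarly sup of every tail = max of the period values = 13.3.
        limsup_n integral(f_n) = 13.3.
Step 4: Fatou's lemma: integral(liminf_n f_n) <= liminf_n integral(f_n) = 8.08.
        So the integral of the pointwise liminf is at most 8.08.


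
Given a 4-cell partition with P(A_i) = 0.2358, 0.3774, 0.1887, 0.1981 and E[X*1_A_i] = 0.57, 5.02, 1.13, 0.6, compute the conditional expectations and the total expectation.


For each cell A_i: E[X|A_i] = E[X*1_A_i] / P(A_i)
Step 1: E[X|A_1] = 0.57 / 0.2358 = 2.417303
Step 2: E[X|A_2] = 5.02 / 0.3774 = 13.301537
Step 3: E[X|A_3] = 1.13 / 0.1887 = 5.988341
Step 4: E[X|A_4] = 0.6 / 0.1981 = 3.028773
Verification: E[X] = sum E[X*1_A_i] = 0.57 + 5.02 + 1.13 + 0.6 = 7.32


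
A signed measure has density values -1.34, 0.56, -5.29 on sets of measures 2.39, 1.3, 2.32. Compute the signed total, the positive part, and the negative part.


Step 1: Compute signed measure on each set:
  Set 1: -1.34 * 2.39 = -3.2026
  Set 2: 0.56 * 1.3 = 0.728
  Set 3: -5.29 * 2.32 = -12.2728
Step 2: Total signed measure = (-3.2026) + (0.728) + (-12.2728)
     = -14.7474
Step 3: Positive part mu+(X) = sum of positive contributions = 0.728
Step 4: Negative part mu-(X) = |sum of negative contributions| = 15.4754


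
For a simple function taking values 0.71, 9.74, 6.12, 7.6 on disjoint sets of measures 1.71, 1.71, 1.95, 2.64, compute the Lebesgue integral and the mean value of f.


Step 1: Integral = sum(value_i * measure_i)
= 0.71*1.71 + 9.74*1.71 + 6.12*1.95 + 7.6*2.64
= 1.2141 + 16.6554 + 11.934 + 20.064
= 49.8675
Step 2: Total measure of domain = 1.71 + 1.71 + 1.95 + 2.64 = 8.01
Step 3: Average value = 49.8675 / 8.01 = 6.225655


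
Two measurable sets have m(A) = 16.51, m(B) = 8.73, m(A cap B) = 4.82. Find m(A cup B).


By inclusion-exclusion: m(A u B) = m(A) + m(B) - m(A n B)
= 16.51 + 8.73 - 4.82
= 20.42


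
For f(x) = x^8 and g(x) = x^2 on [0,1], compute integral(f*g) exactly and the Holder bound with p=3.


Step 1: Exact integral of f*g = integral(x^10, 0, 1) = 1/11
     = 0.090909
Step 2: Holder bound with p=3, q=1.5:
  ||f||_p = (integral x^24 dx)^(1/3) = (1/25)^(1/3) = 0.341995
  ||g||_q = (integral x^3 dx)^(1/1.5) = (1/4)^(1/1.5) = 0.39685
Step 3: Holder bound = ||f||_p * ||g||_q = 0.341995 * 0.39685 = 0.135721
Verification: 0.090909 <= 0.135721 (Holder holds)


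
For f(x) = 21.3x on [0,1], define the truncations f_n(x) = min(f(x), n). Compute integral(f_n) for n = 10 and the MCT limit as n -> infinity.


f(x) = 21.3x on [0,1]; f_n(x) = min(21.3x, n). At n = 10:
Step 1: f(x) reaches 10 at x = 10/21.3 = 0.469484
Step 2: integral(f_10) = integral(21.3x, 0, 0.469484) + integral(10, 0.469484, 1)
       = 21.3*0.469484^2/2 + 10*(1 - 0.469484)
       = 2.347418 + 5.305164
       = 7.652582
Step 3: As n -> infinity, f_n increases to f, so by MCT integral(f_n) -> integral(f) = 21.3/2 = 10.65.
Convergence: integral(f_10) = 7.652582 -> 10.65 as n -> infinity


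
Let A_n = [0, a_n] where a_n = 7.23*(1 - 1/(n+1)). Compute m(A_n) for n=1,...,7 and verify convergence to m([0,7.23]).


By continuity of measure from below: if A_n increases to A, then m(A_n) -> m(A).
Here A = [0, 7.23], so m(A) = 7.23
Step 1: a_1 = 7.23*(1 - 1/2) = 3.615, m(A_1) = 3.615
Step 2: a_2 = 7.23*(1 - 1/3) = 4.82, m(A_2) = 4.82
Step 3: a_3 = 7.23*(1 - 1/4) = 5.4225, m(A_3) = 5.4225
Step 4: a_4 = 7.23*(1 - 1/5) = 5.784, m(A_4) = 5.784
Step 5: a_5 = 7.23*(1 - 1/6) = 6.025, m(A_5) = 6.025
Step 6: a_6 = 7.23*(1 - 1/7) = 6.1971, m(A_6) = 6.1971
Step 7: a_7 = 7.23*(1 - 1/8) = 6.3262, m(A_7) = 6.3262
Limit: m(A_n) -> m([0,7.23]) = 7.23


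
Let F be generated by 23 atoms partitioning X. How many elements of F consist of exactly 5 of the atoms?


Each element of F is a union of some subset of the 23 atoms.
Elements that are unions of exactly 5 atoms correspond to 5-element subsets of the 23 atoms.
Count = C(23, 5) = 23! / (5! * 18!) = 33649.


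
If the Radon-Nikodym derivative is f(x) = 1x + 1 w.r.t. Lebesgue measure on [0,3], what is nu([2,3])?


nu(A) = integral_A (dnu/dmu) dmu = integral_2^3 (1x + 1) dx
Step 1: Antiderivative F(x) = (1/2)x^2 + 1x
Step 2: F(3) = (1/2)*3^2 + 1*3 = 4.5 + 3 = 7.5
Step 3: F(2) = (1/2)*2^2 + 1*2 = 2 + 2 = 4
Step 4: nu([2,3]) = F(3) - F(2) = 7.5 - 4 = 3.5


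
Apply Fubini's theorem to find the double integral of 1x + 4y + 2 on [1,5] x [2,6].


By Fubini, integrate in x first, then y.
Step 1: Fix y, integrate over x in [1,5]:
  integral(1x + 4y + 2, x=1..5)
  = 1*(5^2 - 1^2)/2 + (4y + 2)*(5 - 1)
  = 12 + (4y + 2)*4
  = 12 + 16y + 8
  = 20 + 16y
Step 2: Integrate over y in [2,6]:
  integral(20 + 16y, y=2..6)
  = 20*4 + 16*(6^2 - 2^2)/2
  = 80 + 256
  = 336


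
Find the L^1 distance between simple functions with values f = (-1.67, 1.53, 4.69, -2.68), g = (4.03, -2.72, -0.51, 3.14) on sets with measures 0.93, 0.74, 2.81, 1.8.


Step 1: Compute differences f_i - g_i:
  -1.67 - 4.03 = -5.7
  1.53 - -2.72 = 4.25
  4.69 - -0.51 = 5.2
  -2.68 - 3.14 = -5.82
Step 2: Compute |diff|^1 * measure for each set:
  |-5.7|^1 * 0.93 = 5.7 * 0.93 = 5.301
  |4.25|^1 * 0.74 = 4.25 * 0.74 = 3.145
  |5.2|^1 * 2.81 = 5.2 * 2.81 = 14.612
  |-5.82|^1 * 1.8 = 5.82 * 1.8 = 10.476
Step 3: Sum = 33.534
Step 4: ||f-g||_1 = (33.534)^(1/1) = 33.534


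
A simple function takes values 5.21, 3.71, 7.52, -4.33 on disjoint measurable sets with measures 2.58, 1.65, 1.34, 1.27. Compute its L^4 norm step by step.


Step 1: Compute |f_i|^4 for each value:
  |5.21|^4 = 736.802165
  |3.71|^4 = 189.450449
  |7.52|^4 = 3197.94774
  |-4.33|^4 = 351.521251
Step 2: Multiply by measures and sum:
  736.802165 * 2.58 = 1900.949585
  189.450449 * 1.65 = 312.593241
  3197.94774 * 1.34 = 4285.249972
  351.521251 * 1.27 = 446.431989
Sum = 1900.949585 + 312.593241 + 4285.249972 + 446.431989 = 6945.224787
Step 3: Take the p-th root:
||f||_4 = (6945.224787)^(1/4) = 9.128966


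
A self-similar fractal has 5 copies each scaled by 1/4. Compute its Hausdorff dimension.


For a self-similar set with N copies scaled by 1/r:
dim_H = log(N)/log(r) = log(5)/log(4)
= 1.609438/1.386294
= 1.160964


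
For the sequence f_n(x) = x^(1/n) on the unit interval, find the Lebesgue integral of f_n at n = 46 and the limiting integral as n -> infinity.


At n = 46: f_46(x) = x^(1/46).
Step 1: integral(x^(1/46), 0, 1) = [x^(1/46+1) / (1/46+1)] from 0 to 1
     = 1 / (1/46 + 1) = 1 / ((46+1)/46) = 46/(46+1)
     = 46/47 = 0.978723
Step 2: As n -> infinity, f_n(x) = x^(1/n) -> 1 for x in (0,1], and f_n is increasing in n.
By MCT, lim_n integral(f_n) = integral(lim_n f_n) = integral(1, 0, 1) = 1.
Step 3: Verify convergence: 46/47 = 0.978723 -> 1


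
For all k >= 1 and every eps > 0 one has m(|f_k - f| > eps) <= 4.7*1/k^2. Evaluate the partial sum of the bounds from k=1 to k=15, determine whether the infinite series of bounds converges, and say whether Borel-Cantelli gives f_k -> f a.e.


Step 1: List the terms 4.7*1/k^2 for k = 1 to 15:
  k=1: 4.7
  k=2: 1.175
  k=3: 0.522222
  k=4: 0.29375
  k=5: 0.188
  k=6: 0.130556
  k=7: 0.095918
  k=8: 0.073438
  k=9: 0.058025
  k=10: 0.047
  k=11: 0.038843
  k=12: 0.032639
  k=13: 0.027811
  k=14: 0.02398
  k=15: 0.020889
Step 2: Partial sum = 4.7 + 1.175 + 0.522222 + 0.29375 + 0.188 + 0.130556 + 0.095918 + 0.073438 + 0.058025 + 0.047 + 0.038843 + 0.032639 + 0.027811 + 0.02398 + 0.020889
     = 7.428069
Step 3: The full series sum_(k>=1) 4.7*1/k^2 converges (p-series with p = 2 > 1; a constant multiple of a convergent series converges).
Step 4: Fix eps > 0. Since sum_k m(|f_k - f| > eps) < infinity, the Borel-Cantelli lemma gives
        m(limsup_k {|f_k - f| > eps}) = 0, i.e. for a.e. x, |f_k(x) - f(x)| <= eps for all large k.
        Applying this with eps = 1/j for j = 1, 2, ... and intersecting the countably many full-measure sets,
        for a.e. x we get limsup_k |f_k(x) - f(x)| <= 1/j for every j, hence f_k -> f almost everywhere.
Conclusion: series converges; Borel-Cantelli yields f_k -> f a.e.


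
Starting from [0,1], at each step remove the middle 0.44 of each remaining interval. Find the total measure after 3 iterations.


Step 1: At each step, fraction remaining = 1 - 0.44 = 0.56
Step 2: After 3 steps, measure = (0.56)^3
Step 3: Computing the power step by step:
  After step 1: 0.56
  After step 2: 0.3136
  After step 3: 0.175616
Result = 0.175616


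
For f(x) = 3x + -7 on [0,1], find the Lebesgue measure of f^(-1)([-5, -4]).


f^(-1)([-5, -4]) = {x : -5 <= 3x + -7 <= -4}
Solving: (-5 - -7)/3 <= x <= (-4 - -7)/3
= [0.666667, 1]
Intersecting with [0,1]: [0.666667, 1]
Measure = 1 - 0.666667 = 0.333333


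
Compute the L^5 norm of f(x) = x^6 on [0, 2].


Step 1: ||f||_5 = (integral_0^2 |x^6|^5 dx)^(1/5)
     = (integral_0^2 x^30 dx)^(1/5)
Step 2: integral_0^2 x^30 dx = [x^31/(31)] from 0 to 2 = 2^31/31
     = 2147483648/31 = 6.927367e+07
Step 3: ||f||_5 = (6.927367e+07)^(1/5) = 36.992496


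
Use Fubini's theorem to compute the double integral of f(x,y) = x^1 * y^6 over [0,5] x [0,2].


By Fubini's theorem, the double integral factors as a product of single integrals:
Step 1: integral_0^5 x^1 dx = [x^2/2] from 0 to 5
     = 5^2/2 = 12.5
Step 2: integral_0^2 y^6 dy = [y^7/7] from 0 to 2
     = 2^7/7 = 18.285714
Step 3: Double integral = 12.5 * 18.285714 = 228.571429


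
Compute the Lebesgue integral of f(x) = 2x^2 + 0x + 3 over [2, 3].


The Lebesgue integral of a Riemann-integrable function agrees with the Riemann integral.
Antiderivative F(x) = (2/3)x^3 + (0/2)x^2 + 3x
F(3) = (2/3)*3^3 + (0/2)*3^2 + 3*3
     = (2/3)*27 + (0/2)*9 + 3*3
     = 18 + 0.0 + 9
     = 27
F(2) = 11.333333
Integral = F(3) - F(2) = 27 - 11.333333 = 15.666667


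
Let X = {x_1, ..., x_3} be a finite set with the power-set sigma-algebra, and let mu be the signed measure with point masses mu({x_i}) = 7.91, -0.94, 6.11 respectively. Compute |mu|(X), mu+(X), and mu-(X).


Step 1: Every measurable set is a union of atoms (the cells / points), so a Hahn decomposition is
  obtained by grouping atoms by sign: P = union of atoms with mu > 0, N = union of the remaining atoms.
  Atoms in P (indices): 1, 3;  atoms in N (indices): 2
  Positive values: 7.91, 6.11
  Negative values: -0.94
Step 2: mu+(X) = mu(P) = sum of positive atom values = 14.02
Step 3: mu-(X) = -mu(N) = sum of |negative atom values| = 0.94
Step 4: |mu|(X) = mu+(X) + mu-(X) = 14.02 + 0.94 = 14.96


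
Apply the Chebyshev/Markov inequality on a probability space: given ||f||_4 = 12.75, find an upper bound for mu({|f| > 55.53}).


Chebyshev/Markov inequality: mu(|f| > eps) <= (||f||_p / eps)^p
Step 1: ||f||_4 / eps = 12.75 / 55.53 = 0.229606
Step 2: Raise to power p = 4:
  (0.229606)^4 = 0.002779
Step 3: Therefore mu(|f| > 55.53) <= 0.002779


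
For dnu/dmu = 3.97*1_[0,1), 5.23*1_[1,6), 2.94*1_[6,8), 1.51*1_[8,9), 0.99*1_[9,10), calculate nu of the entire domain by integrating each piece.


Integrate each piece of the Radon-Nikodym derivative:
Step 1: integral_0^1 3.97 dx = 3.97*(1-0) = 3.97*1 = 3.97
Step 2: integral_1^6 5.23 dx = 5.23*(6-1) = 5.23*5 = 26.15
Step 3: integral_6^8 2.94 dx = 2.94*(8-6) = 2.94*2 = 5.88
Step 4: integral_8^9 1.51 dx = 1.51*(9-8) = 1.51*1 = 1.51
Step 5: integral_9^10 0.99 dx = 0.99*(10-9) = 0.99*1 = 0.99
Total: 3.97 + 26.15 + 5.88 + 1.51 + 0.99 = 38.5


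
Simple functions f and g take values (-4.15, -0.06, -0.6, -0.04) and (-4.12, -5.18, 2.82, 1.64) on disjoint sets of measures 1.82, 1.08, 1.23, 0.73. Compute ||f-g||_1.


Step 1: Compute differences f_i - g_i:
  -4.15 - -4.12 = -0.03
  -0.06 - -5.18 = 5.12
  -0.6 - 2.82 = -3.42
  -0.04 - 1.64 = -1.68
Step 2: Compute |diff|^1 * measure for each set:
  |-0.03|^1 * 1.82 = 0.03 * 1.82 = 0.0546
  |5.12|^1 * 1.08 = 5.12 * 1.08 = 5.5296
  |-3.42|^1 * 1.23 = 3.42 * 1.23 = 4.2066
  |-1.68|^1 * 0.73 = 1.68 * 0.73 = 1.2264
Step 3: Sum = 11.0172
Step 4: ||f-g||_1 = (11.0172)^(1/1) = 11.0172


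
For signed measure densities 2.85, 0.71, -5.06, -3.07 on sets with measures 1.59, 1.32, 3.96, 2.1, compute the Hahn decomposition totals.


Step 1: Compute signed measure on each set:
  Set 1: 2.85 * 1.59 = 4.5315
  Set 2: 0.71 * 1.32 = 0.9372
  Set 3: -5.06 * 3.96 = -20.0376
  Set 4: -3.07 * 2.1 = -6.447
Step 2: Total signed measure = (4.5315) + (0.9372) + (-20.0376) + (-6.447)
     = -21.0159
Step 3: Positive part mu+(X) = sum of positive contributions = 5.4687
Step 4: Negative part mu-(X) = |sum of negative contributions| = 26.4846


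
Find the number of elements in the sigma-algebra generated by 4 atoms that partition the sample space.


Each element of the sigma-algebra is a union of some subset of the 4 atoms.
The number of such subsets is 2^4 = 16.


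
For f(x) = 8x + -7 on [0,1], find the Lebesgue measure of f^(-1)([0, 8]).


f^(-1)([0, 8]) = {x : 0 <= 8x + -7 <= 8}
Solving: (0 - -7)/8 <= x <= (8 - -7)/8
= [0.875, 1.875]
Intersecting with [0,1]: [0.875, 1]
Measure = 1 - 0.875 = 0.125


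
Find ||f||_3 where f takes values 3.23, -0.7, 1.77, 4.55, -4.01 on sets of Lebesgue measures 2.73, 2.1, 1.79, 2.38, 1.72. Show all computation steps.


Step 1: Compute |f_i|^3 for each value:
  |3.23|^3 = 33.698267
  |-0.7|^3 = 0.343
  |1.77|^3 = 5.545233
  |4.55|^3 = 94.196375
  |-4.01|^3 = 64.481201
Step 2: Multiply by measures and sum:
  33.698267 * 2.73 = 91.996269
  0.343 * 2.1 = 0.7203
  5.545233 * 1.79 = 9.925967
  94.196375 * 2.38 = 224.187372
  64.481201 * 1.72 = 110.907666
Sum = 91.996269 + 0.7203 + 9.925967 + 224.187372 + 110.907666 = 437.737574
Step 3: Take the p-th root:
||f||_3 = (437.737574)^(1/3) = 7.592846


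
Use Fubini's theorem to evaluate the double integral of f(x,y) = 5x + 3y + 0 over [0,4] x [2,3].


By Fubini, integrate in x first, then y.
Step 1: Fix y, integrate over x in [0,4]:
  integral(5x + 3y + 0, x=0..4)
  = 5*(4^2 - 0^2)/2 + (3y + 0)*(4 - 0)
  = 40 + (3y + 0)*4
  = 40 + 12y + 0
  = 40 + 12y
Step 2: Integrate over y in [2,3]:
  integral(40 + 12y, y=2..3)
  = 40*1 + 12*(3^2 - 2^2)/2
  = 40 + 30
  = 70


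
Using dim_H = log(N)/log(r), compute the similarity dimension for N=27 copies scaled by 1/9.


For a self-similar set with N copies scaled by 1/r:
dim_H = log(N)/log(r) = log(27)/log(9)
= 3.295837/2.197225
= 1.5


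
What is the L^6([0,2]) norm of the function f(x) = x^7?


Step 1: ||f||_6 = (integral_0^2 |x^7|^6 dx)^(1/6)
     = (integral_0^2 x^42 dx)^(1/6)
Step 2: integral_0^2 x^42 dx = [x^43/(43)] from 0 to 2 = 2^43/43
     = 8796093022208/43 = 2.045603e+11
Step 3: ||f||_6 = (2.045603e+11)^(1/6) = 76.760341


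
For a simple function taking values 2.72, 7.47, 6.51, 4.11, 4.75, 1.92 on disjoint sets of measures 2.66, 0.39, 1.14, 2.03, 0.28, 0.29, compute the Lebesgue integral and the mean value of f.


Step 1: Integral = sum(value_i * measure_i)
= 2.72*2.66 + 7.47*0.39 + 6.51*1.14 + 4.11*2.03 + 4.75*0.28 + 1.92*0.29
= 7.2352 + 2.9133 + 7.4214 + 8.3433 + 1.33 + 0.5568
= 27.8
Step 2: Total measure of domain = 2.66 + 0.39 + 1.14 + 2.03 + 0.28 + 0.29 = 6.79
Step 3: Average value = 27.8 / 6.79 = 4.094256


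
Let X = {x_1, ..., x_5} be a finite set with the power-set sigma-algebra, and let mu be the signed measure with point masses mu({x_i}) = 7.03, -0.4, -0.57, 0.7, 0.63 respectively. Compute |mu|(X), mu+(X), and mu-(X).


Step 1: Every measurable set is a union of atoms (the cells / points), so a Hahn decomposition is
  obtained by grouping atoms by sign: P = union of atoms with mu > 0, N = union of the remaining atoms.
  Atoms in P (indices): 1, 4, 5;  atoms in N (indices): 2, 3
  Positive values: 7.03, 0.7, 0.63
  Negative values: -0.4, -0.57
Step 2: mu+(X) = mu(P) = sum of positive atom values = 8.36
Step 3: mu-(X) = -mu(N) = sum of |negative atom values| = 0.97
Step 4: |mu|(X) = mu+(X) + mu-(X) = 8.36 + 0.97 = 9.33


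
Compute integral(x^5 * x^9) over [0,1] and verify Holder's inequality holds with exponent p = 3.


Step 1: Exact integral of f*g = integral(x^14, 0, 1) = 1/15
     = 0.066667
Step 2: Holder bound with p=3, q=1.5:
  ||f||_p = (integral x^15 dx)^(1/3) = (1/16)^(1/3) = 0.39685
  ||g||_q = (integral x^13.5 dx)^(1/1.5) = (1/14.5)^(1/1.5) = 0.168172
Step 3: Holder bound = ||f||_p * ||g||_q = 0.39685 * 0.168172 = 0.066739
Verification: 0.066667 <= 0.066739 (Holder holds)


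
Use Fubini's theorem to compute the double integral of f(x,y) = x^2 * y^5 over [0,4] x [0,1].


By Fubini's theorem, the double integral factors as a product of single integrals:
Step 1: integral_0^4 x^2 dx = [x^3/3] from 0 to 4
     = 4^3/3 = 21.333333
Step 2: integral_0^1 y^5 dy = [y^6/6] from 0 to 1
     = 1^6/6 = 0.166667
Step 3: Double integral = 21.333333 * 0.166667 = 3.555556


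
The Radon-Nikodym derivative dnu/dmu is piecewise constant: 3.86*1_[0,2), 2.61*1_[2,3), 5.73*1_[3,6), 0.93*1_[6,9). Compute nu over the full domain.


Integrate each piece of the Radon-Nikodym derivative:
Step 1: integral_0^2 3.86 dx = 3.86*(2-0) = 3.86*2 = 7.72
Step 2: integral_2^3 2.61 dx = 2.61*(3-2) = 2.61*1 = 2.61
Step 3: integral_3^6 5.73 dx = 5.73*(6-3) = 5.73*3 = 17.19
Step 4: integral_6^9 0.93 dx = 0.93*(9-6) = 0.93*3 = 2.79
Total: 7.72 + 2.61 + 17.19 + 2.79 = 30.31


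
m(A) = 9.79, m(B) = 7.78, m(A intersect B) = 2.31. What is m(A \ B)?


m(A \ B) = m(A) - m(A n B)
= 9.79 - 2.31
= 7.48


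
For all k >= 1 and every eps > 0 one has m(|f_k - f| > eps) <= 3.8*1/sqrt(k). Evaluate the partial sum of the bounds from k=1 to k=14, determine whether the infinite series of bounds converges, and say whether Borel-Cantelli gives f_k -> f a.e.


Step 1: List the terms 3.8*1/sqrt(k) for k = 1 to 14:
  k=1: 3.8
  k=2: 2.687006
  k=3: 2.193931
  k=4: 1.9
  k=5: 1.699412
  k=6: 1.551344
  k=7: 1.436265
  k=8: 1.343503
  k=9: 1.266667
  k=10: 1.201666
  k=11: 1.145743
  k=12: 1.096966
  k=13: 1.05393
  k=14: 1.015593
Step 2: Partial sum = 3.8 + 2.687006 + 2.193931 + 1.9 + 1.699412 + 1.551344 + 1.436265 + 1.343503 + 1.266667 + 1.201666 + 1.145743 + 1.096966 + 1.05393 + 1.015593
     = 23.392024
Step 3: The full series sum_(k>=1) 3.8*1/sqrt(k) diverges (p-series with p = 1/2 <= 1; a nonzero constant multiple of a divergent series diverges).
Step 4: The (first) Borel-Cantelli lemma requires a summable sequence of measures, so it does not apply here;
        from this bound alone no conclusion about a.e. convergence can be drawn (convergence in measure still
        gives an a.e.-convergent subsequence, but not a.e. convergence of the whole sequence).
Conclusion: series diverges; Borel-Cantelli is inconclusive about a.e. convergence of f_k.


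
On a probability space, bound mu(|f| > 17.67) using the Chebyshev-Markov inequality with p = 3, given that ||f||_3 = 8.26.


Chebyshev/Markov inequality: mu(|f| > eps) <= (||f||_p / eps)^p
Step 1: ||f||_3 / eps = 8.26 / 17.67 = 0.467459
Step 2: Raise to power p = 3:
  (0.467459)^3 = 0.102148
Step 3: Therefore mu(|f| > 17.67) <= 0.102148


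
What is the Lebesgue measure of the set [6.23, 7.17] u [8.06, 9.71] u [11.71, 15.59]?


For pairwise disjoint intervals, m(union) = sum of lengths.
= (7.17 - 6.23) + (9.71 - 8.06) + (15.59 - 11.71)
= 0.94 + 1.65 + 3.88
= 6.47


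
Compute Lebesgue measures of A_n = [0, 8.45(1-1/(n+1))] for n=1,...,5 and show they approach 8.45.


By continuity of measure from below: if A_n increases to A, then m(A_n) -> m(A).
Here A = [0, 8.45], so m(A) = 8.45
Step 1: a_1 = 8.45*(1 - 1/2) = 4.225, m(A_1) = 4.225
Step 2: a_2 = 8.45*(1 - 1/3) = 5.6333, m(A_2) = 5.6333
Step 3: a_3 = 8.45*(1 - 1/4) = 6.3375, m(A_3) = 6.3375
Step 4: a_4 = 8.45*(1 - 1/5) = 6.76, m(A_4) = 6.76
Step 5: a_5 = 8.45*(1 - 1/6) = 7.0417, m(A_5) = 7.0417
Limit: m(A_n) -> m([0,8.45]) = 8.45


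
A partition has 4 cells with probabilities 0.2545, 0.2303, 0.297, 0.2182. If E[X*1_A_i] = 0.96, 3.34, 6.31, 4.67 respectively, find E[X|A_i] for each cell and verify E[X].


For each cell A_i: E[X|A_i] = E[X*1_A_i] / P(A_i)
Step 1: E[X|A_1] = 0.96 / 0.2545 = 3.772102
Step 2: E[X|A_2] = 3.34 / 0.2303 = 14.502822
Step 3: E[X|A_3] = 6.31 / 0.297 = 21.245791
Step 4: E[X|A_4] = 4.67 / 0.2182 = 21.402383
Verification: E[X] = sum E[X*1_A_i] = 0.96 + 3.34 + 6.31 + 4.67 = 15.28


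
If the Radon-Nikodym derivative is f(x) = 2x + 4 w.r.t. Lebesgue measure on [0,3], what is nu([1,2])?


nu(A) = integral_A (dnu/dmu) dmu = integral_1^2 (2x + 4) dx
Step 1: Antiderivative F(x) = (2/2)x^2 + 4x
Step 2: F(2) = (2/2)*2^2 + 4*2 = 4 + 8 = 12
Step 3: F(1) = (2/2)*1^2 + 4*1 = 1 + 4 = 5
Step 4: nu([1,2]) = F(2) - F(1) = 12 - 5 = 7


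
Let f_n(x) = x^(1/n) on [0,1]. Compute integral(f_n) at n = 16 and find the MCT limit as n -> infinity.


At n = 16: f_16(x) = x^(1/16).
Step 1: integral(x^(1/16), 0, 1) = [x^(1/16+1) / (1/16+1)] from 0 to 1
     = 1 / (1/16 + 1) = 1 / ((16+1)/16) = 16/(16+1)
     = 16/17 = 0.941176
Step 2: As n -> infinity, f_n(x) = x^(1/n) -> 1 for x in (0,1], and f_n is increasing in n.
By MCT, lim_n integral(f_n) = integral(lim_n f_n) = integral(1, 0, 1) = 1.
Step 3: Verify convergence: 16/17 = 0.941176 -> 1


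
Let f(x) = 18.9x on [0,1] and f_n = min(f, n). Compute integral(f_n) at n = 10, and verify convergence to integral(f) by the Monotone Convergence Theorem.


f(x) = 18.9x on [0,1]; f_n(x) = min(18.9x, n). At n = 10:
Step 1: f(x) reaches 10 at x = 10/18.9 = 0.529101
Step 2: integral(f_10) = integral(18.9x, 0, 0.529101) + integral(10, 0.529101, 1)
       = 18.9*0.529101^2/2 + 10*(1 - 0.529101)
       = 2.645503 + 4.708995
       = 7.354497
Step 3: As n -> infinity, f_n increases to f, so by MCT integral(f_n) -> integral(f) = 18.9/2 = 9.45.
Convergence: integral(f_10) = 7.354497 -> 9.45 as n -> infinity


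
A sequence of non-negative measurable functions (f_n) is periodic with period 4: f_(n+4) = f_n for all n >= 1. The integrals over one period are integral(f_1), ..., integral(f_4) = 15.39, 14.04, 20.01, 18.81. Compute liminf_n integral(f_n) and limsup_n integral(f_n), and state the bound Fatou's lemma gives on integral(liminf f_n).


The sequence (integral(f_n)) is periodic with period 4, repeating the values 15.39, 14.04, 20.01, 18.81 indefinitely.
Step 1: For a periodic sequence, every tail (a_m, a_(m+1), ...) contains all 4 period values infinitely often.
Step 2: Hence inf of every tail = min of the period values = min(15.39, 14.04, 20.01, 18.81) = 14.04.
        liminf_n integral(f_n) = sup over m of (inf of tail from m) = 14.04.
Step 3: Similarly sup of every tail = max of the period values = 20.01.
        limsup_n integral(f_n) = 20.01.
Step 4: Fatou's lemma: integral(liminf_n f_n) <= liminf_n integral(f_n) = 14.04.
        So the integral of the pointwise liminf is at most 14.04.


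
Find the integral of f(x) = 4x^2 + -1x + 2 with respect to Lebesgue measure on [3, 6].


The Lebesgue integral of a Riemann-integrable function agrees with the Riemann integral.
Antiderivative F(x) = (4/3)x^3 + (-1/2)x^2 + 2x
F(6) = (4/3)*6^3 + (-1/2)*6^2 + 2*6
     = (4/3)*216 + (-1/2)*36 + 2*6
     = 288 + -18 + 12
     = 282
F(3) = 37.5
Integral = F(6) - F(3) = 282 - 37.5 = 244.5


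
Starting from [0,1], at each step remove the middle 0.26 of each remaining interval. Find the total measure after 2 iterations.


Step 1: At each step, fraction remaining = 1 - 0.26 = 0.74
Step 2: After 2 steps, measure = (0.74)^2
Step 3: Computing the power step by step:
  After step 1: 0.74
  After step 2: 0.5476
Result = 0.5476


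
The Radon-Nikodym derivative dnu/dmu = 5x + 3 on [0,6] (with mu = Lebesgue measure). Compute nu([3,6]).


nu(A) = integral_A (dnu/dmu) dmu = integral_3^6 (5x + 3) dx
Step 1: Antiderivative F(x) = (5/2)x^2 + 3x
Step 2: F(6) = (5/2)*6^2 + 3*6 = 90 + 18 = 108
Step 3: F(3) = (5/2)*3^2 + 3*3 = 22.5 + 9 = 31.5
Step 4: nu([3,6]) = F(6) - F(3) = 108 - 31.5 = 76.5


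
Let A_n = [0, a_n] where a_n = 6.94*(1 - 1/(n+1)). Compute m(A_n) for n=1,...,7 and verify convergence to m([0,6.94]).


By continuity of measure from below: if A_n increases to A, then m(A_n) -> m(A).
Here A = [0, 6.94], so m(A) = 6.94
Step 1: a_1 = 6.94*(1 - 1/2) = 3.47, m(A_1) = 3.47
Step 2: a_2 = 6.94*(1 - 1/3) = 4.6267, m(A_2) = 4.6267
Step 3: a_3 = 6.94*(1 - 1/4) = 5.205, m(A_3) = 5.205
Step 4: a_4 = 6.94*(1 - 1/5) = 5.552, m(A_4) = 5.552
Step 5: a_5 = 6.94*(1 - 1/6) = 5.7833, m(A_5) = 5.7833
Step 6: a_6 = 6.94*(1 - 1/7) = 5.9486, m(A_6) = 5.9486
Step 7: a_7 = 6.94*(1 - 1/8) = 6.0725, m(A_7) = 6.0725
Limit: m(A_n) -> m([0,6.94]) = 6.94


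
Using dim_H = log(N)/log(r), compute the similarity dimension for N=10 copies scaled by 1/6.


For a self-similar set with N copies scaled by 1/r:
dim_H = log(N)/log(r) = log(10)/log(6)
= 2.302585/1.791759
= 1.285097


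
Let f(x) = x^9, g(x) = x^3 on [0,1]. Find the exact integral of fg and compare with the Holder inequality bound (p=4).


Step 1: Exact integral of f*g = integral(x^12, 0, 1) = 1/13
     = 0.076923
Step 2: Holder bound with p=4, q=1.333333:
  ||f||_p = (integral x^36 dx)^(1/4) = (1/37)^(1/4) = 0.405461
  ||g||_q = (integral x^4 dx)^(1/1.333333) = (1/5)^(1/1.333333) = 0.29907
Step 3: Holder bound = ||f||_p * ||g||_q = 0.405461 * 0.29907 = 0.121261
Verification: 0.076923 <= 0.121261 (Holder holds)


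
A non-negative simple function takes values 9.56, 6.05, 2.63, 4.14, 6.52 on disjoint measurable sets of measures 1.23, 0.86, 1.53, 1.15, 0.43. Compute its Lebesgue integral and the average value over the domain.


Step 1: Integral = sum(value_i * measure_i)
= 9.56*1.23 + 6.05*0.86 + 2.63*1.53 + 4.14*1.15 + 6.52*0.43
= 11.7588 + 5.203 + 4.0239 + 4.761 + 2.8036
= 28.5503
Step 2: Total measure of domain = 1.23 + 0.86 + 1.53 + 1.15 + 0.43 = 5.2
Step 3: Average value = 28.5503 / 5.2 = 5.490442


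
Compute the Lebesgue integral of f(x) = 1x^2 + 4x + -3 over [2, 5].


The Lebesgue integral of a Riemann-integrable function agrees with the Riemann integral.
Antiderivative F(x) = (1/3)x^3 + (4/2)x^2 + -3x
F(5) = (1/3)*5^3 + (4/2)*5^2 + -3*5
     = (1/3)*125 + (4/2)*25 + -3*5
     = 41.666667 + 50 + -15
     = 76.666667
F(2) = 4.666667
Integral = F(5) - F(2) = 76.666667 - 4.666667 = 72


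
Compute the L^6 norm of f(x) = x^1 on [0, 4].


Step 1: ||f||_6 = (integral_0^4 |x^1|^6 dx)^(1/6)
     = (integral_0^4 x^6 dx)^(1/6)
Step 2: integral_0^4 x^6 dx = [x^7/(7)] from 0 to 4 = 4^7/7
     = 16384/7 = 2340.571429
Step 3: ||f||_6 = (2340.571429)^(1/6) = 3.643793


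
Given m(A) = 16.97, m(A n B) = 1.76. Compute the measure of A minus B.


m(A \ B) = m(A) - m(A n B)
= 16.97 - 1.76
= 15.21


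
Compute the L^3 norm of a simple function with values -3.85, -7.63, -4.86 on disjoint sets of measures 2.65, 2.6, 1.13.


Step 1: Compute |f_i|^3 for each value:
  |-3.85|^3 = 57.066625
  |-7.63|^3 = 444.194947
  |-4.86|^3 = 114.791256
Step 2: Multiply by measures and sum:
  57.066625 * 2.65 = 151.226556
  444.194947 * 2.6 = 1154.906862
  114.791256 * 1.13 = 129.714119
Sum = 151.226556 + 1154.906862 + 129.714119 = 1435.847538
Step 3: Take the p-th root:
||f||_3 = (1435.847538)^(1/3) = 11.281567


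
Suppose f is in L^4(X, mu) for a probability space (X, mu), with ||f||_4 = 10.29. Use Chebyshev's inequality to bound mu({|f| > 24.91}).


Chebyshev/Markov inequality: mu(|f| > eps) <= (||f||_p / eps)^p
Step 1: ||f||_4 / eps = 10.29 / 24.91 = 0.413087
Step 2: Raise to power p = 4:
  (0.413087)^4 = 0.029118
Step 3: Therefore mu(|f| > 24.91) <= 0.029118


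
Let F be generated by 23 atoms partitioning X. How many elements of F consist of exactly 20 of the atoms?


Each element of F is a union of some subset of the 23 atoms.
Elements that are unions of exactly 20 atoms correspond to 20-element subsets of the 23 atoms.
Count = C(23, 20) = 23! / (20! * 3!) = 1771.


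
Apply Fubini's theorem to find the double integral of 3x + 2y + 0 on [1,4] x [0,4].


By Fubini, integrate in x first, then y.
Step 1: Fix y, integrate over x in [1,4]:
  integral(3x + 2y + 0, x=1..4)
  = 3*(4^2 - 1^2)/2 + (2y + 0)*(4 - 1)
  = 22.5 + (2y + 0)*3
  = 22.5 + 6y + 0
  = 22.5 + 6y
Step 2: Integrate over y in [0,4]:
  integral(22.5 + 6y, y=0..4)
  = 22.5*4 + 6*(4^2 - 0^2)/2
  = 90 + 48
  = 138


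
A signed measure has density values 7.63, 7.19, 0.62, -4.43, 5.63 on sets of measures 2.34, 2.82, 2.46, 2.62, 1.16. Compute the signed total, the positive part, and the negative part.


Step 1: Compute signed measure on each set:
  Set 1: 7.63 * 2.34 = 17.8542
  Set 2: 7.19 * 2.82 = 20.2758
  Set 3: 0.62 * 2.46 = 1.5252
  Set 4: -4.43 * 2.62 = -11.6066
  Set 5: 5.63 * 1.16 = 6.5308
Step 2: Total signed measure = (17.8542) + (20.2758) + (1.5252) + (-11.6066) + (6.5308)
     = 34.5794
Step 3: Positive part mu+(X) = sum of positive contributions = 46.186
Step 4: Negative part mu-(X) = |sum of negative contributions| = 11.6066


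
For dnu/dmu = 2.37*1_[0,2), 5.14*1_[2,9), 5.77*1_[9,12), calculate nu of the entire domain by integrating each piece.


Integrate each piece of the Radon-Nikodym derivative:
Step 1: integral_0^2 2.37 dx = 2.37*(2-0) = 2.37*2 = 4.74
Step 2: integral_2^9 5.14 dx = 5.14*(9-2) = 5.14*7 = 35.98
Step 3: integral_9^12 5.77 dx = 5.77*(12-9) = 5.77*3 = 17.31
Total: 4.74 + 35.98 + 17.31 = 58.03


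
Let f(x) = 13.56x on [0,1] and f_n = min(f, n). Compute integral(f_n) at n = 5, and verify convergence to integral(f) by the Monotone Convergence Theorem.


f(x) = 13.56x on [0,1]; f_n(x) = min(13.56x, n). At n = 5:
Step 1: f(x) reaches 5 at x = 5/13.56 = 0.368732
Step 2: integral(f_5) = integral(13.56x, 0, 0.368732) + integral(5, 0.368732, 1)
       = 13.56*0.368732^2/2 + 5*(1 - 0.368732)
       = 0.921829 + 3.156342
       = 4.078171
Step 3: As n -> infinity, f_n increases to f, so by MCT integral(f_n) -> integral(f) = 13.56/2 = 6.78.
Convergence: integral(f_5) = 4.078171 -> 6.78 as n -> infinity


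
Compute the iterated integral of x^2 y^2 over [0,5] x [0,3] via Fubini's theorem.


By Fubini's theorem, the double integral factors as a product of single integrals:
Step 1: integral_0^5 x^2 dx = [x^3/3] from 0 to 5
     = 5^3/3 = 41.666667
Step 2: integral_0^3 y^2 dy = [y^3/3] from 0 to 3
     = 3^3/3 = 9
Step 3: Double integral = 41.666667 * 9 = 375


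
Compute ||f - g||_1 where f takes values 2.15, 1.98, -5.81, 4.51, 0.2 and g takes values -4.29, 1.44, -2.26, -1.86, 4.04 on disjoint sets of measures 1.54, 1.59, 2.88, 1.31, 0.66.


Step 1: Compute differences f_i - g_i:
  2.15 - -4.29 = 6.44
  1.98 - 1.44 = 0.54
  -5.81 - -2.26 = -3.55
  4.51 - -1.86 = 6.37
  0.2 - 4.04 = -3.84
Step 2: Compute |diff|^1 * measure for each set:
  |6.44|^1 * 1.54 = 6.44 * 1.54 = 9.9176
  |0.54|^1 * 1.59 = 0.54 * 1.59 = 0.8586
  |-3.55|^1 * 2.88 = 3.55 * 2.88 = 10.224
  |6.37|^1 * 1.31 = 6.37 * 1.31 = 8.3447
  |-3.84|^1 * 0.66 = 3.84 * 0.66 = 2.5344
Step 3: Sum = 31.8793
Step 4: ||f-g||_1 = (31.8793)^(1/1) = 31.8793


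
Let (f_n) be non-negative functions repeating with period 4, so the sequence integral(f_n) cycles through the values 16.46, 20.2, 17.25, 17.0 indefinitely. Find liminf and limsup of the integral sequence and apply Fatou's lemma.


The sequence (integral(f_n)) is periodic with period 4, repeating the values 16.46, 20.2, 17.25, 17.0 indefinitely.
Step 1: For a periodic sequence, every tail (a_m, a_(m+1), ...) contains all 4 period values infinitely often.
Step 2: Hence inf of every tail = min of the period values = min(16.46, 20.2, 17.25, 17.0) = 16.46.
        liminf_n integral(f_n) = sup over m of (inf of tail from m) = 16.46.
Step 3: Similarly sup of every tail = max of the period values = 20.2.
        limsup_n integral(f_n) = 20.2.
Step 4: Fatou's lemma: integral(liminf_n f_n) <= liminf_n integral(f_n) = 16.46.
        So the integral of the pointwise liminf is at most 16.46.


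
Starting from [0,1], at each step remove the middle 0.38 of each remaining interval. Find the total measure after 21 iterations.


Step 1: At each step, fraction remaining = 1 - 0.38 = 0.62
Step 2: After 21 steps, measure = (0.62)^21
Result = 4.367425e-05


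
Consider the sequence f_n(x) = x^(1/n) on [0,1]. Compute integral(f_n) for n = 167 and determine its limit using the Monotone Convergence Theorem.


At n = 167: f_167(x) = x^(1/167).
Step 1: integral(x^(1/167), 0, 1) = [x^(1/167+1) / (1/167+1)] from 0 to 1
     = 1 / (1/167 + 1) = 1 / ((167+1)/167) = 167/(167+1)
     = 167/168 = 0.994048
Step 2: As n -> infinity, f_n(x) = x^(1/n) -> 1 for x in (0,1], and f_n is increasing in n.
By MCT, lim_n integral(f_n) = integral(lim_n f_n) = integral(1, 0, 1) = 1.
Step 3: Verify convergence: 167/168 = 0.994048 -> 1


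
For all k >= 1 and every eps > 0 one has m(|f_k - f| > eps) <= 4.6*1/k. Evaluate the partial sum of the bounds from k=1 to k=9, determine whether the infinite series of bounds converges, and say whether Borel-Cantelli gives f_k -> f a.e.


Step 1: List the terms 4.6*1/k for k = 1 to 9:
  k=1: 4.6
  k=2: 2.3
  k=3: 1.533333
  k=4: 1.15
  k=5: 0.92
  k=6: 0.766667
  k=7: 0.657143
  k=8: 0.575
  k=9: 0.511111
Step 2: Partial sum = 4.6 + 2.3 + 1.533333 + 1.15 + 0.92 + 0.766667 + 0.657143 + 0.575 + 0.511111
     = 13.013254
Step 3: The full series sum_(k>=1) 4.6*1/k diverges (harmonic series, p = 1; a nonzero constant multiple of a divergent series diverges).
Step 4: The (first) Borel-Cantelli lemma requires a summable sequence of measures, so it does not apply here;
        from this bound alone no conclusion about a.e. convergence can be drawn (convergence in measure still
        gives an a.e.-convergent subsequence, but not a.e. convergence of the whole sequence).
Conclusion: series diverges; Borel-Cantelli is inconclusive about a.e. convergence of f_k.


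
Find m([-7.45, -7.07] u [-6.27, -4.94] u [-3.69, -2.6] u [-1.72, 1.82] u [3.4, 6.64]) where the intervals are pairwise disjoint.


For pairwise disjoint intervals, m(union) = sum of lengths.
= (-7.07 - -7.45) + (-4.94 - -6.27) + (-2.6 - -3.69) + (1.82 - -1.72) + (6.64 - 3.4)
= 0.38 + 1.33 + 1.09 + 3.54 + 3.24
= 9.58


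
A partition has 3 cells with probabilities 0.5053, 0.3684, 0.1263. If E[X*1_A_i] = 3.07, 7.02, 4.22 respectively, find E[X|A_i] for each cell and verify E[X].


For each cell A_i: E[X|A_i] = E[X*1_A_i] / P(A_i)
Step 1: E[X|A_1] = 3.07 / 0.5053 = 6.075599
Step 2: E[X|A_2] = 7.02 / 0.3684 = 19.055375
Step 3: E[X|A_3] = 4.22 / 0.1263 = 33.41251
Verification: E[X] = sum E[X*1_A_i] = 3.07 + 7.02 + 4.22 = 14.31


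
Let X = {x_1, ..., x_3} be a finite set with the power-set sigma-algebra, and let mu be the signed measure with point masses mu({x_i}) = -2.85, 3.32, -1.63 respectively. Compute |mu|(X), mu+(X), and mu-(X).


Step 1: Every measurable set is a union of atoms (the cells / points), so a Hahn decomposition is
  obtained by grouping atoms by sign: P = union of atoms with mu > 0, N = union of the remaining atoms.
  Atoms in P (indices): 2;  atoms in N (indices): 1, 3
  Positive values: 3.32
  Negative values: -2.85, -1.63
Step 2: mu+(X) = mu(P) = sum of positive atom values = 3.32
Step 3: mu-(X) = -mu(N) = sum of |negative atom values| = 4.48
Step 4: |mu|(X) = mu+(X) + mu-(X) = 3.32 + 4.48 = 7.8


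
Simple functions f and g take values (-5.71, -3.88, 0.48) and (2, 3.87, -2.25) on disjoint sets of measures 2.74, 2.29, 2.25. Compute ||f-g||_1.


Step 1: Compute differences f_i - g_i:
  -5.71 - 2 = -7.71
  -3.88 - 3.87 = -7.75
  0.48 - -2.25 = 2.73
Step 2: Compute |diff|^1 * measure for each set:
  |-7.71|^1 * 2.74 = 7.71 * 2.74 = 21.1254
  |-7.75|^1 * 2.29 = 7.75 * 2.29 = 17.7475
  |2.73|^1 * 2.25 = 2.73 * 2.25 = 6.1425
Step 3: Sum = 45.0154
Step 4: ||f-g||_1 = (45.0154)^(1/1) = 45.0154
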